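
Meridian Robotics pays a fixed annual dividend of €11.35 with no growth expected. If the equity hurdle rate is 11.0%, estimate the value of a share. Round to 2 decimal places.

€103.18

Zero-growth DDM (perpetuity): P₀ = D/r = 11.35 / 0.11 = 103.1818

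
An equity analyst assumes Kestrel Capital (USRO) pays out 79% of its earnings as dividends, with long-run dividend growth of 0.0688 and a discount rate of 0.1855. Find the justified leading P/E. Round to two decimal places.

Justified leading P/E = b/(r−g) = 0.79/(0.1855−0.0688) = 6.7695

6.77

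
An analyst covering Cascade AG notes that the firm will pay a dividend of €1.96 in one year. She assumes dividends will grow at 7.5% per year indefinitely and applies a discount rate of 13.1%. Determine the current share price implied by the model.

€35.00

Gordon growth model: P₀ = D₁/(r − g), with D₁ = 1.96 given directly.
P₀ = 1.9600 / (0.131 − 0.075) = 1.9600 / 0.056 = 35.0000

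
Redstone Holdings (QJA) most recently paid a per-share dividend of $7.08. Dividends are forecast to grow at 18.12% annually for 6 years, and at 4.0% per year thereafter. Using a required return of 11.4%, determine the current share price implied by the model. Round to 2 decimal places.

$193.81

Two-stage DDM. Project D₁…D_6 at 0.1812, terminal growth 0.04, discount at r = 0.114.
D_1 = 8.3629
D_2 = 9.8783
D_3 = 11.6682
D_4 = 13.7825
D_5 = 16.2799
D_6 = 19.2298
Terminal value at t=6: TV = D_7/(r−g) = 19.9990/(0.114−0.04) = 270.2561
P₀ = 8.3629/(1+0.114)^1 + 9.8783/(1+0.114)^2 + 11.6682/(1+0.114)^3 + 13.7825/(1+0.114)^4 + 16.2799/(1+0.114)^5 + 19.2298/(1+0.114)^6 + 270.2561/(1+0.114)^6 = 193.8118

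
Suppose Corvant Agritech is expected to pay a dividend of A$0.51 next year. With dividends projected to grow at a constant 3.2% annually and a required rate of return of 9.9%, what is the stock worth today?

Gordon growth model: P₀ = D₁/(r − g), with D₁ = 0.51 given directly.
P₀ = 0.5100 / (0.099 − 0.032) = 0.5100 / 0.067 = 7.6119

A$7.61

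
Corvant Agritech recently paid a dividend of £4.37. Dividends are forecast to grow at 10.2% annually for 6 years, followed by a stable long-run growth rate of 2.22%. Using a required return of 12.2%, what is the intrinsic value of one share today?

£64.81

Two-stage DDM. Project D₁…D_6 at 0.102, terminal growth 0.0222, discount at r = 0.122.
D_1 = 4.8157
D_2 = 5.3069
D_3 = 5.8483
D_4 = 6.4448
D_5 = 7.1021
D_6 = 7.8266
Terminal value at t=6: TV = D_7/(r−g) = 8.0003/(0.122−0.0222) = 80.1634
P₀ = 4.8157/(1+0.122)^1 + 5.3069/(1+0.122)^2 + 5.8483/(1+0.122)^3 + 6.4448/(1+0.122)^4 + 7.1021/(1+0.122)^5 + 7.8266/(1+0.122)^6 + 80.1634/(1+0.122)^6 = 64.8128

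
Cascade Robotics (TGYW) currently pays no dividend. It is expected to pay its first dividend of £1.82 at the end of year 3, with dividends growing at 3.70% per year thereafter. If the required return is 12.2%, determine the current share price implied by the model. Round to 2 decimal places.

£17.01

Deferred-dividend DDM. At t=2 the remaining stream is a growing perpetuity with first payment D_3 = 1.82.
V_2 = D_3/(r−g) = 1.82/(0.122−0.037) = 21.4118
P₀ = V_2/(1+r)^2 = 21.4118/(1+0.122)^2 = 17.0085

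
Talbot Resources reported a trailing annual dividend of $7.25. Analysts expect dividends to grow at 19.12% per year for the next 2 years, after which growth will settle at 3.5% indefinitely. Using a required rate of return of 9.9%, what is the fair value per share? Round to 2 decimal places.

$154.12

Two-stage DDM. Project D₁…D_2 at 0.1912, terminal growth 0.035, discount at r = 0.099.
D_1 = 8.6362
D_2 = 10.2874
Terminal value at t=2: TV = D_3/(r−g) = 10.6475/(0.099−0.035) = 166.3672
P₀ = 8.6362/(1+0.099)^1 + 10.2874/(1+0.099)^2 + 166.3672/(1+0.099)^2 = 154.1196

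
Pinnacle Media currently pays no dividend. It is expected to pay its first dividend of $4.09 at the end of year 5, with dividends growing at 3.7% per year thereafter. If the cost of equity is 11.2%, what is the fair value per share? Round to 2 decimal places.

$35.67

Deferred-dividend DDM. At t=4 the remaining stream is a growing perpetuity with first payment D_5 = 4.09.
V_4 = D_5/(r−g) = 4.09/(0.112−0.037) = 54.5333
P₀ = V_4/(1+r)^4 = 54.5333/(1+0.112)^4 = 35.6651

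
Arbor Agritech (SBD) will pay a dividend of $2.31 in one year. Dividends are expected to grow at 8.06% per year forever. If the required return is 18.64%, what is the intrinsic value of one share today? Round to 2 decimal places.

Gordon growth model: P₀ = D₁/(r − g), with D₁ = 2.31 given directly.
P₀ = 2.3100 / (0.1864 − 0.0806) = 2.3100 / 0.1058 = 21.8336

$21.83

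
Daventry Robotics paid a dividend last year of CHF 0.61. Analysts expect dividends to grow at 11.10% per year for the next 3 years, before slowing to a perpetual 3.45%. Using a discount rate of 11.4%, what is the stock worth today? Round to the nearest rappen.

CHF 9.69

Two-stage DDM. Project D₁…D_3 at 0.111, terminal growth 0.0345, discount at r = 0.114.
D_1 = 0.6777
D_2 = 0.7529
D_3 = 0.8365
Terminal value at t=3: TV = D_4/(r−g) = 0.8654/(0.114−0.0345) = 10.8852
P₀ = 0.6777/(1+0.114)^1 + 0.7529/(1+0.114)^2 + 0.8365/(1+0.114)^3 + 10.8852/(1+0.114)^3 = 9.6939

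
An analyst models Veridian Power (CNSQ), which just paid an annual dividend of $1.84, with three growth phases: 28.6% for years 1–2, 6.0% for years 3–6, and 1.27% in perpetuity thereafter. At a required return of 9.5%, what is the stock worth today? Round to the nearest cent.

Three-stage DDM. Project D₁…D_6; terminal Gordon value at t=6 with g = 0.0127; discount at r = 0.095.
D_1 = 2.3662
D_2 = 3.0430
D_3 = 3.2256
D_4 = 3.4191
D_5 = 3.6242
D_6 = 3.8417
TV_6 = 3.8905/(0.095−0.0127) = 47.2720
P₀ = Σ Dₜ/(1+r)ᵗ + TV_6/(1+r)^6 = 41.4880

$41.49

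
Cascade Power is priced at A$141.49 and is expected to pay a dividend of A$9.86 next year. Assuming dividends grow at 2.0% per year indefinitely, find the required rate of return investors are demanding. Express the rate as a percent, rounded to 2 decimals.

Rearranging the constant-growth DDM: r = D₁/P₀ + g.
r = 9.8600 / 141.49 + 0.02 = 0.06969 + 0.02 = 0.08969

8.97%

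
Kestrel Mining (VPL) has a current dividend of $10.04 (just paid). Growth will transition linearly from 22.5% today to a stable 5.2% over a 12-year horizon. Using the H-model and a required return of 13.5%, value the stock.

H-model: P₀ = D₀[(1+g_L) + H(g_S−g_L)]/(r−g_L), with H = 12/2 = 6.
P₀ = 10.04 × [(1+0.052) + 6×(0.225−0.052)] / (0.135−0.052)
   = 10.04 × 2.0900 / 0.083 = 252.8145

$252.81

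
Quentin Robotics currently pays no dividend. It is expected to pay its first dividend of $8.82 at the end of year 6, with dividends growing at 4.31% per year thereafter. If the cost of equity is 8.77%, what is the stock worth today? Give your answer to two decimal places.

Deferred-dividend DDM. At t=5 the remaining stream is a growing perpetuity with first payment D_6 = 8.82.
V_5 = D_6/(r−g) = 8.82/(0.0877−0.0431) = 197.7578
P₀ = V_5/(1+r)^5 = 197.7578/(1+0.0877)^5 = 129.8937

$129.89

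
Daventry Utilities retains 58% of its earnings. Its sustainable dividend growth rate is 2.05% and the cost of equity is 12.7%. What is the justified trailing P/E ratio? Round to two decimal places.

Payout ratio b = 1 − 0.58 = 0.42.
Justified trailing P/E = b(1+g)/(r−g) = 0.42×(1+0.0205)/(0.127−0.0205) = 4.0245

4.02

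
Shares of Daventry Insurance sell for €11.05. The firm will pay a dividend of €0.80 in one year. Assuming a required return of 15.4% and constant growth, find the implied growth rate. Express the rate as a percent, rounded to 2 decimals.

From P₀ = D₁/(r − g), the implied growth is g = r − D₁/P₀.
g = 0.154 − 0.80/11.05 = 0.154 − 0.07240 = 0.08160

8.16%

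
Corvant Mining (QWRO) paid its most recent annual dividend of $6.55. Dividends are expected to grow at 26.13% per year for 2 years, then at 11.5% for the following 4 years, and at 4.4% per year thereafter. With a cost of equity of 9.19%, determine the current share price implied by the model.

Three-stage DDM. Project D₁…D_6; terminal Gordon value at t=6 with g = 0.044; discount at r = 0.0919.
D_1 = 8.2615
D_2 = 10.4202
D_3 = 11.6186
D_4 = 12.9547
D_5 = 14.4445
D_6 = 16.1056
TV_6 = 16.8143/(0.0919−0.044) = 351.0286
P₀ = Σ Dₜ/(1+r)ᵗ + TV_6/(1+r)^6 = 260.2859

$260.29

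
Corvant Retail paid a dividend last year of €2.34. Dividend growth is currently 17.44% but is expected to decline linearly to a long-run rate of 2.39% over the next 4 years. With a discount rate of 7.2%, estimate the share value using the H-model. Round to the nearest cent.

H-model: P₀ = D₀[(1+g_L) + H(g_S−g_L)]/(r−g_L), with H = 4/2 = 2.
P₀ = 2.34 × [(1+0.0239) + 2×(0.1744−0.0239)] / (0.072−0.0239)
   = 2.34 × 1.3249 / 0.0481 = 64.4546

€64.45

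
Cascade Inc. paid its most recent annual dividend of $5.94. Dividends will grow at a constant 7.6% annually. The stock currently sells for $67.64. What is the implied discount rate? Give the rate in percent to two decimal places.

17.05%

Rearranging the constant-growth DDM: r = D₁/P₀ + g.
D₁ = 5.94 × (1 + 0.076) = 6.3914.
r = 6.3914 / 67.64 + 0.076 = 0.09449 + 0.076 = 0.17049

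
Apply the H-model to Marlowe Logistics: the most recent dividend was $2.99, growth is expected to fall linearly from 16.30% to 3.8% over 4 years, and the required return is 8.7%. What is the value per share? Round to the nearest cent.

H-model: P₀ = D₀[(1+g_L) + H(g_S−g_L)]/(r−g_L), with H = 4/2 = 2.
P₀ = 2.99 × [(1+0.038) + 2×(0.163−0.038)] / (0.087−0.038)
   = 2.99 × 1.2880 / 0.049 = 78.5943

$78.59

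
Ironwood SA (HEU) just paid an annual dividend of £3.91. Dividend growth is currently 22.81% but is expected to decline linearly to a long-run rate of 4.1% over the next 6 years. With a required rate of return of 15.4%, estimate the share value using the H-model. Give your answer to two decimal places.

H-model: P₀ = D₀[(1+g_L) + H(g_S−g_L)]/(r−g_L), with H = 6/2 = 3.
P₀ = 3.91 × [(1+0.041) + 3×(0.2281−0.041)] / (0.154−0.041)
   = 3.91 × 1.6023 / 0.113 = 55.4424

£55.44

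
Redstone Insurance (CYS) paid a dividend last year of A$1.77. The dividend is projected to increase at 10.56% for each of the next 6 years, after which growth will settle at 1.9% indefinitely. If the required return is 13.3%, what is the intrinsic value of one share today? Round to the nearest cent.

Two-stage DDM. Project D₁…D_6 at 0.1056, terminal growth 0.019, discount at r = 0.133.
D_1 = 1.9569
D_2 = 2.1636
D_3 = 2.3920
D_4 = 2.6446
D_5 = 2.9239
D_6 = 3.2327
Terminal value at t=6: TV = D_7/(r−g) = 3.2941/(0.133−0.019) = 28.8955
P₀ = 1.9569/(1+0.133)^1 + 2.1636/(1+0.133)^2 + 2.3920/(1+0.133)^3 + 2.6446/(1+0.133)^4 + 2.9239/(1+0.133)^5 + 3.2327/(1+0.133)^6 + 28.8955/(1+0.133)^6 = 23.4165

A$23.42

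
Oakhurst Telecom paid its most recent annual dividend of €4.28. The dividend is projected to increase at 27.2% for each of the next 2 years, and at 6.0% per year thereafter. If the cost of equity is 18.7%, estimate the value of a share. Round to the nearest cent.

€50.52

Two-stage DDM. Project D₁…D_2 at 0.272, terminal growth 0.06, discount at r = 0.187.
D_1 = 5.4442
D_2 = 6.9250
Terminal value at t=2: TV = D_3/(r−g) = 7.3405/(0.187−0.06) = 57.7990
P₀ = 5.4442/(1+0.187)^1 + 6.9250/(1+0.187)^2 + 57.7990/(1+0.187)^2 = 50.5236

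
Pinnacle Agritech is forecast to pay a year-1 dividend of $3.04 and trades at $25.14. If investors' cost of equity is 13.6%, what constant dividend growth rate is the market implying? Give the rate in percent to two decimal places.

From P₀ = D₁/(r − g), the implied growth is g = r − D₁/P₀.
g = 0.136 − 3.04/25.14 = 0.136 − 0.12092 = 0.01508

1.51%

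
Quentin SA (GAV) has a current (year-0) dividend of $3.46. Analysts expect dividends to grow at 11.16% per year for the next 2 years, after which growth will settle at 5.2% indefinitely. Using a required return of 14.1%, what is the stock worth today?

$45.47

Two-stage DDM. Project D₁…D_2 at 0.1116, terminal growth 0.052, discount at r = 0.141.
D_1 = 3.8461
D_2 = 4.2754
Terminal value at t=2: TV = D_3/(r−g) = 4.4977/(0.141−0.052) = 50.5358
P₀ = 3.8461/(1+0.141)^1 + 4.2754/(1+0.141)^2 + 50.5358/(1+0.141)^2 = 45.4723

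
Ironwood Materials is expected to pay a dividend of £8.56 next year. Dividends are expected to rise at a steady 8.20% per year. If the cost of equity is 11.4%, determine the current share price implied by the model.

Gordon growth model: P₀ = D₁/(r − g), with D₁ = 8.56 given directly.
P₀ = 8.5600 / (0.114 − 0.082) = 8.5600 / 0.032 = 267.5000

£267.50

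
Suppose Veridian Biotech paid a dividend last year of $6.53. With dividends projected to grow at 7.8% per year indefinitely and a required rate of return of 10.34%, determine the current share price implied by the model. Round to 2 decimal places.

$277.14

Gordon growth model: P₀ = D₁/(r − g). D₁ = 6.53 × (1 + 0.078) = 7.0393.
P₀ = 7.0393 / (0.1034 − 0.078) = 7.0393 / 0.0254 = 277.1394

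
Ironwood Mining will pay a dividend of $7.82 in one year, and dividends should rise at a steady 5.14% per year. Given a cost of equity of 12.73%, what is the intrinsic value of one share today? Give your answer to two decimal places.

$103.03

Gordon growth model: P₀ = D₁/(r − g), with D₁ = 7.82 given directly.
P₀ = 7.8200 / (0.1273 − 0.0514) = 7.8200 / 0.0759 = 103.0303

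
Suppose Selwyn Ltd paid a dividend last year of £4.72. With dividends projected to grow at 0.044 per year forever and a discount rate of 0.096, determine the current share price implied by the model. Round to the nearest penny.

Gordon growth model: P₀ = D₁/(r − g). D₁ = 4.72 × (1 + 0.044) = 4.9277.
P₀ = 4.9277 / (0.096 − 0.044) = 4.9277 / 0.052 = 94.7631

£94.76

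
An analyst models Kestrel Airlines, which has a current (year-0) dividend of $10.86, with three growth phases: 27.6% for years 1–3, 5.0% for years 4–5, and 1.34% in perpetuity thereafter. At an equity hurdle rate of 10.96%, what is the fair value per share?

Three-stage DDM. Project D₁…D_5; terminal Gordon value at t=5 with g = 0.0134; discount at r = 0.1096.
D_1 = 13.8574
D_2 = 17.6820
D_3 = 22.5622
D_4 = 23.6903
D_5 = 24.8748
TV_5 = 25.2082/(0.1096−0.0134) = 262.0392
P₀ = Σ Dₜ/(1+r)ᵗ + TV_5/(1+r)^5 = 229.5699

$229.57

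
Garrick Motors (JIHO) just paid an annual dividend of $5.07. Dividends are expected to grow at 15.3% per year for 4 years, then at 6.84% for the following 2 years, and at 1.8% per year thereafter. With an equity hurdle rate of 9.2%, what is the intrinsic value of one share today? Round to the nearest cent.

$118.45

Three-stage DDM. Project D₁…D_6; terminal Gordon value at t=6 with g = 0.018; discount at r = 0.092.
D_1 = 5.8457
D_2 = 6.7401
D_3 = 7.7713
D_4 = 8.9604
D_5 = 9.5732
D_6 = 10.2281
TV_6 = 10.4122/(0.092−0.018) = 140.7048
P₀ = Σ Dₜ/(1+r)ᵗ + TV_6/(1+r)^6 = 118.4519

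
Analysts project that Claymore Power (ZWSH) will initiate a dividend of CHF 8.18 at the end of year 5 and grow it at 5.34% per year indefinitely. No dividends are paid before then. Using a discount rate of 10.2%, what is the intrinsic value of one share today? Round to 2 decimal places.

Deferred-dividend DDM. At t=4 the remaining stream is a growing perpetuity with first payment D_5 = 8.18.
V_4 = D_5/(r−g) = 8.18/(0.102−0.0534) = 168.3128
P₀ = V_4/(1+r)^4 = 168.3128/(1+0.102)^4 = 114.1276

CHF 114.13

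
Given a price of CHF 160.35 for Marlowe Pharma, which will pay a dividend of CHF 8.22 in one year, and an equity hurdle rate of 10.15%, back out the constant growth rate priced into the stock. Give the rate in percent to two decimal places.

5.02%

From P₀ = D₁/(r − g), the implied growth is g = r − D₁/P₀.
g = 0.1015 − 8.22/160.35 = 0.1015 − 0.05126 = 0.05024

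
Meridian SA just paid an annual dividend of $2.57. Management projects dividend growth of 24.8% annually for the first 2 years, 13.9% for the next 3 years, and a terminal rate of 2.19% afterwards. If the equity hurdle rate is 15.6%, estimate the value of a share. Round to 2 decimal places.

Three-stage DDM. Project D₁…D_5; terminal Gordon value at t=5 with g = 0.0219; discount at r = 0.156.
D_1 = 3.2074
D_2 = 4.0028
D_3 = 4.5592
D_4 = 5.1929
D_5 = 5.9147
TV_5 = 6.0442/(0.156−0.0219) = 45.0726
P₀ = Σ Dₜ/(1+r)ᵗ + TV_5/(1+r)^5 = 36.3277

$36.33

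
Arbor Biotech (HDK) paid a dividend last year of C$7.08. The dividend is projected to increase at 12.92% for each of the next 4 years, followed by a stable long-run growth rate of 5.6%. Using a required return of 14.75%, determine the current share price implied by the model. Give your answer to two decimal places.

C$103.83

Two-stage DDM. Project D₁…D_4 at 0.1292, terminal growth 0.056, discount at r = 0.1475.
D_1 = 7.9947
D_2 = 9.0277
D_3 = 10.1940
D_4 = 11.5111
Terminal value at t=4: TV = D_5/(r−g) = 12.1557/(0.1475−0.056) = 132.8494
P₀ = 7.9947/(1+0.1475)^1 + 9.0277/(1+0.1475)^2 + 10.1940/(1+0.1475)^3 + 11.5111/(1+0.1475)^4 + 132.8494/(1+0.1475)^4 = 103.8299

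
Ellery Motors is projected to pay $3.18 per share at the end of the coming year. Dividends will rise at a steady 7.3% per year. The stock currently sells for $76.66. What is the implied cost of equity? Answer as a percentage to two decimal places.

Rearranging the constant-growth DDM: r = D₁/P₀ + g.
r = 3.1800 / 76.66 + 0.073 = 0.04148 + 0.073 = 0.11448

11.45%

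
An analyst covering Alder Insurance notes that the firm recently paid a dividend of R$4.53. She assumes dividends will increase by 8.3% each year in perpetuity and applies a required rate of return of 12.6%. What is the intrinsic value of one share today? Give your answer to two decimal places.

Gordon growth model: P₀ = D₁/(r − g). D₁ = 4.53 × (1 + 0.083) = 4.9060.
P₀ = 4.9060 / (0.126 − 0.083) = 4.9060 / 0.043 = 114.0928

R$114.09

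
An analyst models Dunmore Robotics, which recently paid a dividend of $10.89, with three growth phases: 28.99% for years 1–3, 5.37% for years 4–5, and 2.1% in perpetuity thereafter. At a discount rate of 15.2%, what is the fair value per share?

$167.59

Three-stage DDM. Project D₁…D_5; terminal Gordon value at t=5 with g = 0.021; discount at r = 0.152.
D_1 = 14.0470
D_2 = 18.1192
D_3 = 23.3720
D_4 = 24.6271
D_5 = 25.9496
TV_5 = 26.4945/(0.152−0.021) = 202.2481
P₀ = Σ Dₜ/(1+r)ᵗ + TV_5/(1+r)^5 = 167.5906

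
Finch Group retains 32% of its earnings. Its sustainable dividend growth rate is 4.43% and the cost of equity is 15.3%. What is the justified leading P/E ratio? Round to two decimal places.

Payout ratio b = 1 − 0.32 = 0.68.
Justified leading P/E = b/(r−g) = 0.68/(0.153−0.0443) = 6.2557

6.26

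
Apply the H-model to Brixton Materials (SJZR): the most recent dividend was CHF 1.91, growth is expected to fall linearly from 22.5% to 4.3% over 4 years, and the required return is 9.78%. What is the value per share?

H-model: P₀ = D₀[(1+g_L) + H(g_S−g_L)]/(r−g_L), with H = 4/2 = 2.
P₀ = 1.91 × [(1+0.043) + 2×(0.225−0.043)] / (0.0978−0.043)
   = 1.91 × 1.4070 / 0.0548 = 49.0396

CHF 49.04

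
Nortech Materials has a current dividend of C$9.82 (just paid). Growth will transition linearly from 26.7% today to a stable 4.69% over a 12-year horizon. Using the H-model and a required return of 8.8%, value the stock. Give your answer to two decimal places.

H-model: P₀ = D₀[(1+g_L) + H(g_S−g_L)]/(r−g_L), with H = 12/2 = 6.
P₀ = 9.82 × [(1+0.0469) + 6×(0.267−0.0469)] / (0.088−0.0469)
   = 9.82 × 2.3675 / 0.0411 = 565.6655

C$565.67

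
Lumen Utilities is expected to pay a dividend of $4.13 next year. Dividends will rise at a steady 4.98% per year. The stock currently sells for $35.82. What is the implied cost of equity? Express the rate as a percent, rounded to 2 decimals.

Rearranging the constant-growth DDM: r = D₁/P₀ + g.
r = 4.1300 / 35.82 + 0.0498 = 0.11530 + 0.0498 = 0.16510

16.51%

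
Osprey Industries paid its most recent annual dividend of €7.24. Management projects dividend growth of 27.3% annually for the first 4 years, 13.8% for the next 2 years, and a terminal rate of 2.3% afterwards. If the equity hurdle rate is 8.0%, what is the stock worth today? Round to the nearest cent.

€353.15

Three-stage DDM. Project D₁…D_6; terminal Gordon value at t=6 with g = 0.023; discount at r = 0.08.
D_1 = 9.2165
D_2 = 11.7326
D_3 = 14.9356
D_4 = 19.0131
D_5 = 21.6369
D_6 = 24.6228
TV_6 = 25.1891/(0.08−0.023) = 441.9137
P₀ = Σ Dₜ/(1+r)ᵗ + TV_6/(1+r)^6 = 353.1470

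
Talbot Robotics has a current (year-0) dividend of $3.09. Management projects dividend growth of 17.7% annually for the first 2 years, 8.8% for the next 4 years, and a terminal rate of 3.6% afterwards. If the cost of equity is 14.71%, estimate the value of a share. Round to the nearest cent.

$42.40

Three-stage DDM. Project D₁…D_6; terminal Gordon value at t=6 with g = 0.036; discount at r = 0.1471.
D_1 = 3.6369
D_2 = 4.2807
D_3 = 4.6574
D_4 = 5.0672
D_5 = 5.5131
D_6 = 5.9983
TV_6 = 6.2142/(0.1471−0.036) = 55.9336
P₀ = Σ Dₜ/(1+r)ᵗ + TV_6/(1+r)^6 = 42.3953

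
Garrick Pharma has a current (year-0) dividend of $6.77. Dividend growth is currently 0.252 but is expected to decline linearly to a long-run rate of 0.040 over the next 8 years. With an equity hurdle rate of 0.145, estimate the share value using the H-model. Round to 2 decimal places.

$121.73

H-model: P₀ = D₀[(1+g_L) + H(g_S−g_L)]/(r−g_L), with H = 8/2 = 4.
P₀ = 6.77 × [(1+0.04) + 4×(0.252−0.04)] / (0.145−0.04)
   = 6.77 × 1.8880 / 0.105 = 121.7310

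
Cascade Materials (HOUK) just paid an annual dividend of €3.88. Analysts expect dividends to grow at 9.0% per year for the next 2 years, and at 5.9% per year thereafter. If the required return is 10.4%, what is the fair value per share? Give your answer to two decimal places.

€96.62

Two-stage DDM. Project D₁…D_2 at 0.09, terminal growth 0.059, discount at r = 0.104.
D_1 = 4.2292
D_2 = 4.6098
Terminal value at t=2: TV = D_3/(r−g) = 4.8818/(0.104−0.059) = 108.4846
P₀ = 4.2292/(1+0.104)^1 + 4.6098/(1+0.104)^2 + 108.4846/(1+0.104)^2 = 96.6212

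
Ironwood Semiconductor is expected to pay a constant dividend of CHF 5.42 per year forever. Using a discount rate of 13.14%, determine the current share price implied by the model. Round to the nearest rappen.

CHF 41.25

Zero-growth DDM (perpetuity): P₀ = D/r = 5.42 / 0.1314 = 41.2481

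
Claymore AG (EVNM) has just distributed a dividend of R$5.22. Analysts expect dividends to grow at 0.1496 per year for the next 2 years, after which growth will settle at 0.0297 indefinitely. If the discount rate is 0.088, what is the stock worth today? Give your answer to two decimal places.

R$114.27

Two-stage DDM. Project D₁…D_2 at 0.1496, terminal growth 0.0297, discount at r = 0.088.
D_1 = 6.0009
D_2 = 6.8986
Terminal value at t=2: TV = D_3/(r−g) = 7.1035/(0.088−0.0297) = 121.8446
P₀ = 6.0009/(1+0.088)^1 + 6.8986/(1+0.088)^2 + 121.8446/(1+0.088)^2 = 114.2749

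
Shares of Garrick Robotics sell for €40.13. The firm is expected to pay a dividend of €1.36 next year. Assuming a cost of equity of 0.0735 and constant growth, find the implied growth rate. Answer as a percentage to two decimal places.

From P₀ = D₁/(r − g), the implied growth is g = r − D₁/P₀.
g = 0.0735 − 1.36/40.13 = 0.0735 − 0.03389 = 0.03961

3.96%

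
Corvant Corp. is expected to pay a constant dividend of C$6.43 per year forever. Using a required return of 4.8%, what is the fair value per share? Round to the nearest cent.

Zero-growth DDM (perpetuity): P₀ = D/r = 6.43 / 0.048 = 133.9583

C$133.96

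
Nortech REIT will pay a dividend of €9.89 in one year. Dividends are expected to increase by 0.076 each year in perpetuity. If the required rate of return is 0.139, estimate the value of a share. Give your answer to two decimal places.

€156.98

Gordon growth model: P₀ = D₁/(r − g), with D₁ = 9.89 given directly.
P₀ = 9.8900 / (0.139 − 0.076) = 9.8900 / 0.063 = 156.9841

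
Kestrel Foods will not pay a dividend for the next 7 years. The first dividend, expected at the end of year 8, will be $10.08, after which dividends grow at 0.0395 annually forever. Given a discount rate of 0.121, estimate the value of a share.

$55.60

Deferred-dividend DDM. At t=7 the remaining stream is a growing perpetuity with first payment D_8 = 10.08.
V_7 = D_8/(r−g) = 10.08/(0.121−0.0395) = 123.6810
P₀ = V_7/(1+r)^7 = 123.6810/(1+0.121)^7 = 55.5986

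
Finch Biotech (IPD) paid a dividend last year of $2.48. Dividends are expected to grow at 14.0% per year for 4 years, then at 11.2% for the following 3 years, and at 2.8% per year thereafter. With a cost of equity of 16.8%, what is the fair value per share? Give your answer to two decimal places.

Three-stage DDM. Project D₁…D_7; terminal Gordon value at t=7 with g = 0.028; discount at r = 0.168.
D_1 = 2.8272
D_2 = 3.2230
D_3 = 3.6742
D_4 = 4.1886
D_5 = 4.6577
D_6 = 5.1794
D_7 = 5.7595
TV_7 = 5.9208/(0.168−0.028) = 42.2913
P₀ = Σ Dₜ/(1+r)ᵗ + TV_7/(1+r)^7 = 29.7254

$29.73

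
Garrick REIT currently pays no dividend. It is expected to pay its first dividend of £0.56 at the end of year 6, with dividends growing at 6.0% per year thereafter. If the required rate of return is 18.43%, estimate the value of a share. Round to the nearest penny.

Deferred-dividend DDM. At t=5 the remaining stream is a growing perpetuity with first payment D_6 = 0.56.
V_5 = D_6/(r−g) = 0.56/(0.1843−0.06) = 4.5052
P₀ = V_5/(1+r)^5 = 4.5052/(1+0.1843)^5 = 1.9338

£1.93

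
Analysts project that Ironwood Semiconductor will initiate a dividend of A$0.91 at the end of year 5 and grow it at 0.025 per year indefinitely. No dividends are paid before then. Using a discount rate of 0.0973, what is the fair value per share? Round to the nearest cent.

Deferred-dividend DDM. At t=4 the remaining stream is a growing perpetuity with first payment D_5 = 0.91.
V_4 = D_5/(r−g) = 0.91/(0.0973−0.025) = 12.5864
P₀ = V_4/(1+r)^4 = 12.5864/(1+0.0973)^4 = 8.6816

A$8.68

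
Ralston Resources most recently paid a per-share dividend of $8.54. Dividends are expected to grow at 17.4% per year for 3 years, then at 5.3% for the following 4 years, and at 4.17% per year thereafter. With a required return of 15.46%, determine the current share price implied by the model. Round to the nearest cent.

Three-stage DDM. Project D₁…D_7; terminal Gordon value at t=7 with g = 0.0417; discount at r = 0.1546.
D_1 = 10.0260
D_2 = 11.7705
D_3 = 13.8185
D_4 = 14.5509
D_5 = 15.3221
D_6 = 16.1342
D_7 = 16.9893
TV_7 = 17.6978/(0.1546−0.0417) = 156.7561
P₀ = Σ Dₜ/(1+r)ᵗ + TV_7/(1+r)^7 = 112.4732

$112.47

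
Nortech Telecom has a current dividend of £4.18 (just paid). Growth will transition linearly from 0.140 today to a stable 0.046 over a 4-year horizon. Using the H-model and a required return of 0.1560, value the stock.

H-model: P₀ = D₀[(1+g_L) + H(g_S−g_L)]/(r−g_L), with H = 4/2 = 2.
P₀ = 4.18 × [(1+0.046) + 2×(0.14−0.046)] / (0.156−0.046)
   = 4.18 × 1.2340 / 0.11 = 46.8920

£46.89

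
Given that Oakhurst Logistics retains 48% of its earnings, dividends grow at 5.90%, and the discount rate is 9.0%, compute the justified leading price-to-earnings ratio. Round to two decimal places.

Payout ratio b = 1 − 0.48 = 0.52.
Justified leading P/E = b/(r−g) = 0.52/(0.09−0.059) = 16.7742

16.77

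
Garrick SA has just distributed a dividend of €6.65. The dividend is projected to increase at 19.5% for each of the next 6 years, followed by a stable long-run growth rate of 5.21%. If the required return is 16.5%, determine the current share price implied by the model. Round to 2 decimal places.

€115.84

Two-stage DDM. Project D₁…D_6 at 0.195, terminal growth 0.0521, discount at r = 0.165.
D_1 = 7.9468
D_2 = 9.4964
D_3 = 11.3482
D_4 = 13.5610
D_5 = 16.2055
D_6 = 19.3655
Terminal value at t=6: TV = D_7/(r−g) = 20.3745/(0.165−0.0521) = 180.4647
P₀ = 7.9468/(1+0.165)^1 + 9.4964/(1+0.165)^2 + 11.3482/(1+0.165)^3 + 13.5610/(1+0.165)^4 + 16.2055/(1+0.165)^5 + 19.3655/(1+0.165)^6 + 180.4647/(1+0.165)^6 = 115.8378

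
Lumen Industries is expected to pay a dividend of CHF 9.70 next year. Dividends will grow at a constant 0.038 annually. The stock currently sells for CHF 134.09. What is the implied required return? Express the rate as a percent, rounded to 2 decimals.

11.03%

Rearranging the constant-growth DDM: r = D₁/P₀ + g.
r = 9.7000 / 134.09 + 0.038 = 0.07234 + 0.038 = 0.11034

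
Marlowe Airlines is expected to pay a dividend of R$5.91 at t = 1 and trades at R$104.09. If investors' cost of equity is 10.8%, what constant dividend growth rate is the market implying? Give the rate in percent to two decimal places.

From P₀ = D₁/(r − g), the implied growth is g = r − D₁/P₀.
g = 0.108 − 5.91/104.09 = 0.108 − 0.05678 = 0.05122

5.12%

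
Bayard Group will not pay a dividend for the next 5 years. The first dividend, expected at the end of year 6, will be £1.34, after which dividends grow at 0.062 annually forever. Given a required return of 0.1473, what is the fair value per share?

Deferred-dividend DDM. At t=5 the remaining stream is a growing perpetuity with first payment D_6 = 1.34.
V_5 = D_6/(r−g) = 1.34/(0.1473−0.062) = 15.7093
P₀ = V_5/(1+r)^5 = 15.7093/(1+0.1473)^5 = 7.9026

£7.90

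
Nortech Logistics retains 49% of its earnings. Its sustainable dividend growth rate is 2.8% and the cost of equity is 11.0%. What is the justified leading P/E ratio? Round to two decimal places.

6.22

Payout ratio b = 1 − 0.49 = 0.51.
Justified leading P/E = b/(r−g) = 0.51/(0.11−0.028) = 6.2195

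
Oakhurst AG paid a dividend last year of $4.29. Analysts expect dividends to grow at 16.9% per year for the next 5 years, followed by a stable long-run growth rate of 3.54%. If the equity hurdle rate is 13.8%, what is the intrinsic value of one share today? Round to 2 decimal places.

$72.79

Two-stage DDM. Project D₁…D_5 at 0.169, terminal growth 0.0354, discount at r = 0.138.
D_1 = 5.0150
D_2 = 5.8625
D_3 = 6.8533
D_4 = 8.0115
D_5 = 9.3655
Terminal value at t=5: TV = D_6/(r−g) = 9.6970/(0.138−0.0354) = 94.5128
P₀ = 5.0150/(1+0.138)^1 + 5.8625/(1+0.138)^2 + 6.8533/(1+0.138)^3 + 8.0115/(1+0.138)^4 + 9.3655/(1+0.138)^5 + 94.5128/(1+0.138)^5 = 72.7878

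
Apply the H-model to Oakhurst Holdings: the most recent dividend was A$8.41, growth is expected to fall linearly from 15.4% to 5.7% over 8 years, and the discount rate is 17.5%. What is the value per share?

A$102.99

H-model: P₀ = D₀[(1+g_L) + H(g_S−g_L)]/(r−g_L), with H = 8/2 = 4.
P₀ = 8.41 × [(1+0.057) + 4×(0.154−0.057)] / (0.175−0.057)
   = 8.41 × 1.4450 / 0.118 = 102.9869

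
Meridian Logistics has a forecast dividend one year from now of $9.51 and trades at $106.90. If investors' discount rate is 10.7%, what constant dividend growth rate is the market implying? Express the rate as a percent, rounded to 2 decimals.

1.80%

From P₀ = D₁/(r − g), the implied growth is g = r − D₁/P₀.
g = 0.107 − 9.51/106.90 = 0.107 − 0.08896 = 0.01804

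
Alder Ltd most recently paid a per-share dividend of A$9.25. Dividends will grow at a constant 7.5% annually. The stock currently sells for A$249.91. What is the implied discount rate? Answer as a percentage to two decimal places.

11.48%

Rearranging the constant-growth DDM: r = D₁/P₀ + g.
D₁ = 9.25 × (1 + 0.075) = 9.9437.
r = 9.9437 / 249.91 + 0.075 = 0.03979 + 0.075 = 0.11479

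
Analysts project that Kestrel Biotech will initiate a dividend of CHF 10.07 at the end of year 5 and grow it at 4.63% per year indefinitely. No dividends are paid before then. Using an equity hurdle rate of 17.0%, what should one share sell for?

CHF 43.44

Deferred-dividend DDM. At t=4 the remaining stream is a growing perpetuity with first payment D_5 = 10.07.
V_4 = D_5/(r−g) = 10.07/(0.17−0.0463) = 81.4066
P₀ = V_4/(1+r)^4 = 81.4066/(1+0.17)^4 = 43.4427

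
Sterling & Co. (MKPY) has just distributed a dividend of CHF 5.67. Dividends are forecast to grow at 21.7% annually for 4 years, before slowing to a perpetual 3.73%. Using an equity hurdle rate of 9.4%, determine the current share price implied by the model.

Two-stage DDM. Project D₁…D_4 at 0.217, terminal growth 0.0373, discount at r = 0.094.
D_1 = 6.9004
D_2 = 8.3978
D_3 = 10.2201
D_4 = 12.4379
Terminal value at t=4: TV = D_5/(r−g) = 12.9018/(0.094−0.0373) = 227.5447
P₀ = 6.9004/(1+0.094)^1 + 8.3978/(1+0.094)^2 + 10.2201/(1+0.094)^3 + 12.4379/(1+0.094)^4 + 227.5447/(1+0.094)^4 = 188.6665

CHF 188.67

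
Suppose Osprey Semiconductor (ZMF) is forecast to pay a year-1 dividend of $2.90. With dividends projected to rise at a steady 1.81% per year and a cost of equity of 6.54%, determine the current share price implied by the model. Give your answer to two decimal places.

$61.31

Gordon growth model: P₀ = D₁/(r − g), with D₁ = 2.90 given directly.
P₀ = 2.9000 / (0.0654 − 0.0181) = 2.9000 / 0.0473 = 61.3108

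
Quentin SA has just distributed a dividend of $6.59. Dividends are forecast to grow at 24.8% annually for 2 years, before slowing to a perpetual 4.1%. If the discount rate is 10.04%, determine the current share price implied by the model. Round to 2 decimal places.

$164.50

Two-stage DDM. Project D₁…D_2 at 0.248, terminal growth 0.041, discount at r = 0.1004.
D_1 = 8.2243
D_2 = 10.2640
Terminal value at t=2: TV = D_3/(r−g) = 10.6848/(0.1004−0.041) = 179.8783
P₀ = 8.2243/(1+0.1004)^1 + 10.2640/(1+0.1004)^2 + 179.8783/(1+0.1004)^2 = 164.5021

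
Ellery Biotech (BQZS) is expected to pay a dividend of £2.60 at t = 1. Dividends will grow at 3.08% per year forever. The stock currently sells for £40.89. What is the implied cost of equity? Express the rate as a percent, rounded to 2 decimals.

Rearranging the constant-growth DDM: r = D₁/P₀ + g.
r = 2.6000 / 40.89 + 0.0308 = 0.06359 + 0.0308 = 0.09439

9.44%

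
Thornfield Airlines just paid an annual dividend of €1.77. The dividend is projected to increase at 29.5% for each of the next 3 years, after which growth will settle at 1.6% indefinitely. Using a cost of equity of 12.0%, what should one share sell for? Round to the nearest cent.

Two-stage DDM. Project D₁…D_3 at 0.295, terminal growth 0.016, discount at r = 0.12.
D_1 = 2.2921
D_2 = 2.9683
D_3 = 3.8440
Terminal value at t=3: TV = D_4/(r−g) = 3.9055/(0.12−0.016) = 37.5529
P₀ = 2.2921/(1+0.12)^1 + 2.9683/(1+0.12)^2 + 3.8440/(1+0.12)^3 + 37.5529/(1+0.12)^3 = 33.8784

€33.88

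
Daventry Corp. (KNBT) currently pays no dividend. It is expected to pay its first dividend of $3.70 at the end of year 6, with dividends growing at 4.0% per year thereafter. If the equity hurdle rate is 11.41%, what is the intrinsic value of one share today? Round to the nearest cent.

Deferred-dividend DDM. At t=5 the remaining stream is a growing perpetuity with first payment D_6 = 3.70.
V_5 = D_6/(r−g) = 3.70/(0.1141−0.04) = 49.9325
P₀ = V_5/(1+r)^5 = 49.9325/(1+0.1141)^5 = 29.0913

$29.09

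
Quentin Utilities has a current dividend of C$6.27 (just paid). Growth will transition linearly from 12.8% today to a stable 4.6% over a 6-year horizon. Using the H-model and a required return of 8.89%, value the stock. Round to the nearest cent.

H-model: P₀ = D₀[(1+g_L) + H(g_S−g_L)]/(r−g_L), with H = 6/2 = 3.
P₀ = 6.27 × [(1+0.046) + 3×(0.128−0.046)] / (0.0889−0.046)
   = 6.27 × 1.2920 / 0.0429 = 188.8308

C$188.83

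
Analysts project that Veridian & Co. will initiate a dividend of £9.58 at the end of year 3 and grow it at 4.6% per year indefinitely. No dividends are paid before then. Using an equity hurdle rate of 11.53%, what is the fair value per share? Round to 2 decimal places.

Deferred-dividend DDM. At t=2 the remaining stream is a growing perpetuity with first payment D_3 = 9.58.
V_2 = D_3/(r−g) = 9.58/(0.1153−0.046) = 138.2395
P₀ = V_2/(1+r)^2 = 138.2395/(1+0.1153)^2 = 111.1345

£111.13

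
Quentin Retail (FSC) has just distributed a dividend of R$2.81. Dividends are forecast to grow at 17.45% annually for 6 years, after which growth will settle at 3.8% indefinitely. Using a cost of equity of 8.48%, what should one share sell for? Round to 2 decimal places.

R$122.86

Two-stage DDM. Project D₁…D_6 at 0.1745, terminal growth 0.038, discount at r = 0.0848.
D_1 = 3.3003
D_2 = 3.8763
D_3 = 4.5527
D_4 = 5.3471
D_5 = 6.2802
D_6 = 7.3761
Terminal value at t=6: TV = D_7/(r−g) = 7.6564/(0.0848−0.038) = 163.5972
P₀ = 3.3003/(1+0.0848)^1 + 3.8763/(1+0.0848)^2 + 4.5527/(1+0.0848)^3 + 5.3471/(1+0.0848)^4 + 6.2802/(1+0.0848)^5 + 7.3761/(1+0.0848)^6 + 163.5972/(1+0.0848)^6 = 122.8574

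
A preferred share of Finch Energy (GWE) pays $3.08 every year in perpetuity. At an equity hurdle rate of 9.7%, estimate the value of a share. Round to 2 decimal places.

$31.75

Zero-growth DDM (perpetuity): P₀ = D/r = 3.08 / 0.097 = 31.7526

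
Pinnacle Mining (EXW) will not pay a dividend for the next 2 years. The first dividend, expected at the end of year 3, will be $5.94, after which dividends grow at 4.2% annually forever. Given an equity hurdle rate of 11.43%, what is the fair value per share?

Deferred-dividend DDM. At t=2 the remaining stream is a growing perpetuity with first payment D_3 = 5.94.
V_2 = D_3/(r−g) = 5.94/(0.1143−0.042) = 82.1577
P₀ = V_2/(1+r)^2 = 82.1577/(1+0.1143)^2 = 66.1674

$66.17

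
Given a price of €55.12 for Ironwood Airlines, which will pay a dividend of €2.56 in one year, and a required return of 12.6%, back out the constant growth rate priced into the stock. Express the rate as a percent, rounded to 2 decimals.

From P₀ = D₁/(r − g), the implied growth is g = r − D₁/P₀.
g = 0.126 − 2.56/55.12 = 0.126 − 0.04644 = 0.07956

7.96%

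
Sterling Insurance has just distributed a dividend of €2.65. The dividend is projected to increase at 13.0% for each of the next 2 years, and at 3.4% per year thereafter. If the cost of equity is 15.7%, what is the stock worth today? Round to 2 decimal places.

Two-stage DDM. Project D₁…D_2 at 0.13, terminal growth 0.034, discount at r = 0.157.
D_1 = 2.9945
D_2 = 3.3838
Terminal value at t=2: TV = D_3/(r−g) = 3.4988/(0.157−0.034) = 28.4458
P₀ = 2.9945/(1+0.157)^1 + 3.3838/(1+0.157)^2 + 28.4458/(1+0.157)^2 = 26.3656

€26.37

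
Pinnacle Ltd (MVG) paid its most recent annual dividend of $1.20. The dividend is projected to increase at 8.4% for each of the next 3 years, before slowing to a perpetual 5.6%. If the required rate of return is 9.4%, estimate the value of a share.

$35.98

Two-stage DDM. Project D₁…D_3 at 0.084, terminal growth 0.056, discount at r = 0.094.
D_1 = 1.3008
D_2 = 1.4101
D_3 = 1.5285
Terminal value at t=3: TV = D_4/(r−g) = 1.6141/(0.094−0.056) = 42.4766
P₀ = 1.3008/(1+0.094)^1 + 1.4101/(1+0.094)^2 + 1.5285/(1+0.094)^3 + 42.4766/(1+0.094)^3 = 35.9758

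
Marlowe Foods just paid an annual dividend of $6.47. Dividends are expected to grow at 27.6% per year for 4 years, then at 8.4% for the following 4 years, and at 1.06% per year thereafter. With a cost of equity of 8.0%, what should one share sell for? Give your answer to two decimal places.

$277.17

Three-stage DDM. Project D₁…D_8; terminal Gordon value at t=8 with g = 0.0106; discount at r = 0.08.
D_1 = 8.2557
D_2 = 10.5343
D_3 = 13.4418
D_4 = 17.1517
D_5 = 18.5924
D_6 = 20.1542
D_7 = 21.8472
D_8 = 23.6823
TV_8 = 23.9333/(0.08−0.0106) = 344.8609
P₀ = Σ Dₜ/(1+r)ᵗ + TV_8/(1+r)^8 = 277.1674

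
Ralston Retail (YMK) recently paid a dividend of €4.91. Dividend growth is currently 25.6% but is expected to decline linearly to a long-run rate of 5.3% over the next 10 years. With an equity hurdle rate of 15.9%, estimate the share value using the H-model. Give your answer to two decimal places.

H-model: P₀ = D₀[(1+g_L) + H(g_S−g_L)]/(r−g_L), with H = 10/2 = 5.
P₀ = 4.91 × [(1+0.053) + 5×(0.256−0.053)] / (0.159−0.053)
   = 4.91 × 2.0680 / 0.106 = 95.7913

€95.79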